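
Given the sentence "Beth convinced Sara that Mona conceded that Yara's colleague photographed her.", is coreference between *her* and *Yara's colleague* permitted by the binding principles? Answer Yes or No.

No

*her* is a pronoun; Principle B requires it to be free in its binding domain — the clause headed by 'photographed'.
— Yara's colleague: subject of the clause headed by 'photographed'; c-commands the pronoun within its binding domain — blocked (Principle B).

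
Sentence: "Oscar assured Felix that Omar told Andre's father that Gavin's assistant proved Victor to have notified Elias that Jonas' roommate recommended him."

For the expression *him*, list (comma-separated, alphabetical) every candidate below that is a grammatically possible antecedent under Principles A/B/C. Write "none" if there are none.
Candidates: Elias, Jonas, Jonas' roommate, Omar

Elias, Jonas, Omar

*him* is a pronoun; Principle B requires it to be free in its binding domain — the clause headed by 'recommended'.
— Elias: object of the clause headed by 'notified'; c-commands the pronoun but lies outside its binding domain — allowed.
— Jonas: possessor inside the subject DP of the clause headed by 'recommended'; does not c-command the pronoun — Principle B does not apply; allowed.
— Jonas' roommate: subject of the clause headed by 'recommended'; c-commands the pronoun within its binding domain — blocked (Principle B).
— Omar: subject of the clause headed by 'told'; c-commands the pronoun but lies outside its binding domain — allowed.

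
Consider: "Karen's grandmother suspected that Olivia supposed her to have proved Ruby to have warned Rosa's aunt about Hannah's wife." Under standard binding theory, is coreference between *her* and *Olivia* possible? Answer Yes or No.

*Olivia* is an R-expression; Principle C requires it to be free (not bound by any c-commanding expression).
— her: subject of the clause headed by 'proved'; the R-expression locally c-commands the pronoun — coreference blocked (Principle B on the pronoun).

No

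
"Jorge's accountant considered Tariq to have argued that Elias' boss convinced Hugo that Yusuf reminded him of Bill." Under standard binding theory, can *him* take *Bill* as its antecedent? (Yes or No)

No

*him* is a pronoun; Principle B requires it to be free in its binding domain — the clause headed by 'reminded'.
— Bill: second object of the clause headed by 'reminded'; is c-commanded by the pronoun; coreference would bind this R-expression — blocked (Principle C).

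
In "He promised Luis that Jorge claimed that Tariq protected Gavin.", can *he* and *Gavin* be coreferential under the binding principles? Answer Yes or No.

No

*Gavin* is an R-expression; Principle C requires it to be free (not bound by any c-commanding expression).
— he: subject of the matrix clause; the pronoun c-commands the R-expression — coreference blocked (Principle C).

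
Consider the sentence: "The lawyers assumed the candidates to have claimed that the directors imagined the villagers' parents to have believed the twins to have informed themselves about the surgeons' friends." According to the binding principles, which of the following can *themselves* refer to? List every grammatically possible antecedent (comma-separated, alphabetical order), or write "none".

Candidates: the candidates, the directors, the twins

the twins

*themselves* is a reflexive; Principle A requires it to be bound within its binding domain — the clause headed by 'informed'.
— the candidates: subject of the clause headed by 'claimed'; c-commands the reflexive but lies outside its binding domain — cannot bind it (Principle A).
— the directors: subject of the clause headed by 'imagined'; c-commands the reflexive but lies outside its binding domain — cannot bind it (Principle A).
— the twins: subject of the clause headed by 'informed'; c-commands the reflexive within its binding domain — allowed (Principle A).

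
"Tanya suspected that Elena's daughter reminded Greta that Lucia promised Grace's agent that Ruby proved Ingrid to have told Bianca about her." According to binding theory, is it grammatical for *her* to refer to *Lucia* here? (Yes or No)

*Lucia* is an R-expression; Principle C requires it to be free (not bound by any c-commanding expression).
— her: second object of the clause headed by 'told'; the pronoun does not c-command the R-expression — coreference allowed.

Yes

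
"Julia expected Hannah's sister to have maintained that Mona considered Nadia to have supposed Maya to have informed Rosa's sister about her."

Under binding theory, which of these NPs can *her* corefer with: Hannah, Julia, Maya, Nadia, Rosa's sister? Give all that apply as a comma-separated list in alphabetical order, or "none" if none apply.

*her* is a pronoun; Principle B requires it to be free in its binding domain — the clause headed by 'informed'.
— Hannah: possessor inside the subject DP of the clause headed by 'maintained'; does not c-command the pronoun — Principle B does not apply; allowed.
— Julia: subject of the matrix clause; c-commands the pronoun but lies outside its binding domain — allowed.
— Maya: subject of the clause headed by 'informed'; c-commands the pronoun within its binding domain — blocked (Principle B).
— Nadia: subject of the clause headed by 'supposed'; c-commands the pronoun but lies outside its binding domain — allowed.
— Rosa's sister: object of the clause headed by 'informed'; c-commands the pronoun within its binding domain — blocked (Principle B).

Hannah, Julia, Nadia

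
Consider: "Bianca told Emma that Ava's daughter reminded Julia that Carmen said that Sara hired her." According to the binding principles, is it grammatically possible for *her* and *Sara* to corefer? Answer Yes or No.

No

*her* is a pronoun; Principle B requires it to be free in its binding domain — the clause headed by 'hired'.
— Sara: subject of the clause headed by 'hired'; c-commands the pronoun within its binding domain — blocked (Principle B).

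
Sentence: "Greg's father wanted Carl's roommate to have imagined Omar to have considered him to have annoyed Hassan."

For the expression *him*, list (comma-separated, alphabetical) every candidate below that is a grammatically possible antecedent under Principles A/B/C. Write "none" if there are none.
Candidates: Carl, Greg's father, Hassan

Carl, Greg's father

*him* is a pronoun; Principle B requires it to be free in its binding domain — the clause headed by 'considered'.
— Carl: possessor inside the subject DP of the clause headed by 'imagined'; does not c-command the pronoun — Principle B does not apply; allowed.
— Greg's father: subject of the matrix clause; c-commands the pronoun but lies outside its binding domain — allowed.
— Hassan: object of the clause headed by 'annoyed'; is c-commanded by the pronoun; coreference would bind this R-expression — blocked (Principle C).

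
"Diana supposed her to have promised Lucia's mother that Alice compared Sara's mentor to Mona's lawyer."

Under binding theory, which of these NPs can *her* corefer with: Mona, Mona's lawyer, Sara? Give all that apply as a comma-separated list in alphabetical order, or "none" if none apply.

none

*her* is a pronoun; Principle B requires it to be free in its binding domain — the matrix clause.
— Mona: possessor inside the second object DP of the clause headed by 'compared'; is c-commanded by the pronoun; coreference would bind this R-expression — blocked (Principle C).
— Mona's lawyer: second object of the clause headed by 'compared'; is c-commanded by the pronoun; coreference would bind this R-expression — blocked (Principle C).
— Sara: possessor inside the object DP of the clause headed by 'compared'; is c-commanded by the pronoun; coreference would bind this R-expression — blocked (Principle C).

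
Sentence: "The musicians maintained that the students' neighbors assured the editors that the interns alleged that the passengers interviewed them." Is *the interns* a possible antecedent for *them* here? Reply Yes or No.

*them* is a pronoun; Principle B requires it to be free in its binding domain — the clause headed by 'interviewed'.
— the interns: subject of the clause headed by 'alleged'; c-commands the pronoun but lies outside its binding domain — allowed.

Yes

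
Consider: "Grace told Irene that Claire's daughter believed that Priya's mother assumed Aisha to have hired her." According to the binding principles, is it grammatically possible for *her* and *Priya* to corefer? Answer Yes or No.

*her* is a pronoun; Principle B requires it to be free in its binding domain — the clause headed by 'hired'.
— Priya: possessor inside the subject DP of the clause headed by 'assumed'; does not c-command the pronoun — Principle B does not apply; allowed.

Yes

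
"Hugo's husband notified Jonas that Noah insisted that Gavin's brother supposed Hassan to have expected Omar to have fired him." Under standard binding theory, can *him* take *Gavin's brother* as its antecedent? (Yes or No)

*him* is a pronoun; Principle B requires it to be free in its binding domain — the clause headed by 'fired'.
— Gavin's brother: subject of the clause headed by 'supposed'; c-commands the pronoun but lies outside its binding domain — allowed.

Yes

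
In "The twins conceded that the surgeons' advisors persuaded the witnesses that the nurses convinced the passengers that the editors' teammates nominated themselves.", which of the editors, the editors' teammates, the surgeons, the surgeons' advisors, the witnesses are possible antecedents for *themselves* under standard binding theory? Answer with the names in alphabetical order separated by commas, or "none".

*themselves* is a reflexive; Principle A requires it to be bound within its binding domain — the clause headed by 'nominated'.
— the editors: possessor inside the subject DP of the clause headed by 'nominated'; does not c-command the reflexive — cannot bind it (Principle A).
— the editors' teammates: subject of the clause headed by 'nominated'; c-commands the reflexive within its binding domain — allowed (Principle A).
— the surgeons: possessor inside the subject DP of the clause headed by 'persuaded'; does not c-command the reflexive — cannot bind it (Principle A).
— the surgeons' advisors: subject of the clause headed by 'persuaded'; c-commands the reflexive but lies outside its binding domain — cannot bind it (Principle A).
— the witnesses: object of the clause headed by 'persuaded'; c-commands the reflexive but lies outside its binding domain — cannot bind it (Principle A).

the editors' teammates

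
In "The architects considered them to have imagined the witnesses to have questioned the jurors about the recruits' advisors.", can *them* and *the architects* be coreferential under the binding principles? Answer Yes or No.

No

*the architects* is an R-expression; Principle C requires it to be free (not bound by any c-commanding expression).
— them: subject of the clause headed by 'imagined'; the R-expression locally c-commands the pronoun — coreference blocked (Principle B on the pronoun).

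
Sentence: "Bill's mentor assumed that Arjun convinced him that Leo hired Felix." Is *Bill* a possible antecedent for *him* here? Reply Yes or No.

Yes

*him* is a pronoun; Principle B requires it to be free in its binding domain — the clause headed by 'convinced'.
— Bill: possessor inside the subject DP of the matrix clause; does not c-command the pronoun — Principle B does not apply; allowed.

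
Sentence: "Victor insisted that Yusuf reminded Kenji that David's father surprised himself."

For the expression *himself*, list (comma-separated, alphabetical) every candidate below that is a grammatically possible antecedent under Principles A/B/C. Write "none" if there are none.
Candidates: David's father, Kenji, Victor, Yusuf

David's father

*himself* is a reflexive; Principle A requires it to be bound within its binding domain — the clause headed by 'surprised'.
— David's father: subject of the clause headed by 'surprised'; c-commands the reflexive within its binding domain — allowed (Principle A).
— Kenji: object of the clause headed by 'reminded'; c-commands the reflexive but lies outside its binding domain — cannot bind it (Principle A).
— Victor: subject of the matrix clause; c-commands the reflexive but lies outside its binding domain — cannot bind it (Principle A).
— Yusuf: subject of the clause headed by 'reminded'; c-commands the reflexive but lies outside its binding domain — cannot bind it (Principle A).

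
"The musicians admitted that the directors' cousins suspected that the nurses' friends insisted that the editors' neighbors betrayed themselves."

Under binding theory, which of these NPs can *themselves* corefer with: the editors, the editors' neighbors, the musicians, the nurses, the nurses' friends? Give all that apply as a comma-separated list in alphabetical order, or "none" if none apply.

*themselves* is a reflexive; Principle A requires it to be bound within its binding domain — the clause headed by 'betrayed'.
— the editors: possessor inside the subject DP of the clause headed by 'betrayed'; does not c-command the reflexive — cannot bind it (Principle A).
— the editors' neighbors: subject of the clause headed by 'betrayed'; c-commands the reflexive within its binding domain — allowed (Principle A).
— the musicians: subject of the matrix clause; c-commands the reflexive but lies outside its binding domain — cannot bind it (Principle A).
— the nurses: possessor inside the subject DP of the clause headed by 'insisted'; does not c-command the reflexive — cannot bind it (Principle A).
— the nurses' friends: subject of the clause headed by 'insisted'; c-commands the reflexive but lies outside its binding domain — cannot bind it (Principle A).

the editors' neighbors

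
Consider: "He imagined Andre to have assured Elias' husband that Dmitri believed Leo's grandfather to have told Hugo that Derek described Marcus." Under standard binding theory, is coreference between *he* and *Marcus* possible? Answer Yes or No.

No

*Marcus* is an R-expression; Principle C requires it to be free (not bound by any c-commanding expression).
— he: subject of the matrix clause; the pronoun c-commands the R-expression — coreference blocked (Principle C).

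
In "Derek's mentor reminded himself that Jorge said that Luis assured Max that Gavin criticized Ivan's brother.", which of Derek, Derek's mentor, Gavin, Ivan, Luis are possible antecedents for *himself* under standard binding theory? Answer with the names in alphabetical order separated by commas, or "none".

Derek's mentor

*himself* is a reflexive; Principle A requires it to be bound within its binding domain — the matrix clause.
— Derek: possessor inside the subject DP of the matrix clause; does not c-command the reflexive — cannot bind it (Principle A).
— Derek's mentor: subject of the matrix clause; c-commands the reflexive within its binding domain — allowed (Principle A).
— Gavin: subject of the clause headed by 'criticized'; does not c-command the reflexive — cannot bind it (Principle A).
— Ivan: possessor inside the object DP of the clause headed by 'criticized'; does not c-command the reflexive — cannot bind it (Principle A).
— Luis: subject of the clause headed by 'assured'; does not c-command the reflexive — cannot bind it (Principle A).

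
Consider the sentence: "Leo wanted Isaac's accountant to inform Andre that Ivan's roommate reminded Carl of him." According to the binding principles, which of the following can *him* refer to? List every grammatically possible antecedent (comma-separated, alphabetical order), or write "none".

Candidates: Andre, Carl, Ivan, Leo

*him* is a pronoun; Principle B requires it to be free in its binding domain — the clause headed by 'reminded'.
— Andre: object of the clause headed by 'inform'; c-commands the pronoun but lies outside its binding domain — allowed.
— Carl: object of the clause headed by 'reminded'; c-commands the pronoun within its binding domain — blocked (Principle B).
— Ivan: possessor inside the subject DP of the clause headed by 'reminded'; does not c-command the pronoun — Principle B does not apply; allowed.
— Leo: subject of the matrix clause; c-commands the pronoun but lies outside its binding domain — allowed.

Andre, Ivan, Leo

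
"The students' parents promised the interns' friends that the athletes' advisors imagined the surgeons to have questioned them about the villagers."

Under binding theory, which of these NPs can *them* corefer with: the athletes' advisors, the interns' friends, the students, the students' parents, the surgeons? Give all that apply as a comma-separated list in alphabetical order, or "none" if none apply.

the athletes' advisors, the interns' friends, the students, the students' parents

*them* is a pronoun; Principle B requires it to be free in its binding domain — the clause headed by 'questioned'.
— the athletes' advisors: subject of the clause headed by 'imagined'; c-commands the pronoun but lies outside its binding domain — allowed.
— the interns' friends: object of the matrix clause; c-commands the pronoun but lies outside its binding domain — allowed.
— the students: possessor inside the subject DP of the matrix clause; does not c-command the pronoun — Principle B does not apply; allowed.
— the students' parents: subject of the matrix clause; c-commands the pronoun but lies outside its binding domain — allowed.
— the surgeons: subject of the clause headed by 'questioned'; c-commands the pronoun within its binding domain — blocked (Principle B).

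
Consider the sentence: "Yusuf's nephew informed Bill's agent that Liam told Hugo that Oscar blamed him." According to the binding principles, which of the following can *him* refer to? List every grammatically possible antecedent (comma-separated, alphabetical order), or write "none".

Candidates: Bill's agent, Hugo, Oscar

*him* is a pronoun; Principle B requires it to be free in its binding domain — the clause headed by 'blamed'.
— Bill's agent: object of the matrix clause; c-commands the pronoun but lies outside its binding domain — allowed.
— Hugo: object of the clause headed by 'told'; c-commands the pronoun but lies outside its binding domain — allowed.
— Oscar: subject of the clause headed by 'blamed'; c-commands the pronoun within its binding domain — blocked (Principle B).

Bill's agent, Hugo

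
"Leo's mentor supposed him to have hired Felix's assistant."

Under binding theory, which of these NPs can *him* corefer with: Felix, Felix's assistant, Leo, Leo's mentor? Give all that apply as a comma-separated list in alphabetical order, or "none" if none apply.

Leo

*him* is a pronoun; Principle B requires it to be free in its binding domain — the matrix clause.
— Felix: possessor inside the object DP of the clause headed by 'hired'; is c-commanded by the pronoun; coreference would bind this R-expression — blocked (Principle C).
— Felix's assistant: object of the clause headed by 'hired'; is c-commanded by the pronoun; coreference would bind this R-expression — blocked (Principle C).
— Leo: possessor inside the subject DP of the matrix clause; does not c-command the pronoun — Principle B does not apply; allowed.
— Leo's mentor: subject of the matrix clause; c-commands the pronoun within its binding domain — blocked (Principle B).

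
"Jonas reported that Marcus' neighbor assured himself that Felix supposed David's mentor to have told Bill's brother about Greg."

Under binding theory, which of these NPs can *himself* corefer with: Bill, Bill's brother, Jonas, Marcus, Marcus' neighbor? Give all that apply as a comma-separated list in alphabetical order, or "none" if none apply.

Marcus' neighbor

*himself* is a reflexive; Principle A requires it to be bound within its binding domain — the clause headed by 'assured'.
— Bill: possessor inside the object DP of the clause headed by 'told'; does not c-command the reflexive — cannot bind it (Principle A).
— Bill's brother: object of the clause headed by 'told'; does not c-command the reflexive — cannot bind it (Principle A).
— Jonas: subject of the matrix clause; c-commands the reflexive but lies outside its binding domain — cannot bind it (Principle A).
— Marcus: possessor inside the subject DP of the clause headed by 'assured'; does not c-command the reflexive — cannot bind it (Principle A).
— Marcus' neighbor: subject of the clause headed by 'assured'; c-commands the reflexive within its binding domain — allowed (Principle A).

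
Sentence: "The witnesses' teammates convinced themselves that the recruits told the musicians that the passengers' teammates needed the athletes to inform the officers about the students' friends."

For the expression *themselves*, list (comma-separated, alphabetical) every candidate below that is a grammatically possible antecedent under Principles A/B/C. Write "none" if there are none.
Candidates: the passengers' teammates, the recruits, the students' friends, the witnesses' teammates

*themselves* is a reflexive; Principle A requires it to be bound within its binding domain — the matrix clause.
— the passengers' teammates: subject of the clause headed by 'needed'; does not c-command the reflexive — cannot bind it (Principle A).
— the recruits: subject of the clause headed by 'told'; does not c-command the reflexive — cannot bind it (Principle A).
— the students' friends: second object of the clause headed by 'inform'; does not c-command the reflexive — cannot bind it (Principle A).
— the witnesses' teammates: subject of the matrix clause; c-commands the reflexive within its binding domain — allowed (Principle A).

the witnesses' teammates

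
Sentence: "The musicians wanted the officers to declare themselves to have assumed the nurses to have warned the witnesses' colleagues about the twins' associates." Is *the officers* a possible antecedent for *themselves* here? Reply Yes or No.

*themselves* is a reflexive; Principle A requires it to be bound within its binding domain — the clause headed by 'declare'.
— the officers: subject of the clause headed by 'declare'; c-commands the reflexive within its binding domain — allowed (Principle A).

Yes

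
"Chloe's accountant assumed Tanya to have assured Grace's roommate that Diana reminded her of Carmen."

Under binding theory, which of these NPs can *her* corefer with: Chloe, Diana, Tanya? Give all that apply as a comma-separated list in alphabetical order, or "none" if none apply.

Chloe, Tanya

*her* is a pronoun; Principle B requires it to be free in its binding domain — the clause headed by 'reminded'.
— Chloe: possessor inside the subject DP of the matrix clause; does not c-command the pronoun — Principle B does not apply; allowed.
— Diana: subject of the clause headed by 'reminded'; c-commands the pronoun within its binding domain — blocked (Principle B).
— Tanya: subject of the clause headed by 'assured'; c-commands the pronoun but lies outside its binding domain — allowed.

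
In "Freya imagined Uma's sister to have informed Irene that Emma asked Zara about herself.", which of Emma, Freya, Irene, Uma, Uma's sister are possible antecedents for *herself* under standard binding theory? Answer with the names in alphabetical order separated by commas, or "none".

Emma

*herself* is a reflexive; Principle A requires it to be bound within its binding domain — the clause headed by 'asked'.
— Emma: subject of the clause headed by 'asked'; c-commands the reflexive within its binding domain — allowed (Principle A).
— Freya: subject of the matrix clause; c-commands the reflexive but lies outside its binding domain — cannot bind it (Principle A).
— Irene: object of the clause headed by 'informed'; c-commands the reflexive but lies outside its binding domain — cannot bind it (Principle A).
— Uma: possessor inside the subject DP of the clause headed by 'informed'; does not c-command the reflexive — cannot bind it (Principle A).
— Uma's sister: subject of the clause headed by 'informed'; c-commands the reflexive but lies outside its binding domain — cannot bind it (Principle A).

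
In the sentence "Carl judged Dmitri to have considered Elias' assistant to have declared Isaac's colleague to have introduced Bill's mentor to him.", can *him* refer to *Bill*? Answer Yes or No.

*him* is a pronoun; Principle B requires it to be free in its binding domain — the clause headed by 'introduced'.
— Bill: possessor inside the object DP of the clause headed by 'introduced'; does not c-command the pronoun — Principle B does not apply; allowed.

Yes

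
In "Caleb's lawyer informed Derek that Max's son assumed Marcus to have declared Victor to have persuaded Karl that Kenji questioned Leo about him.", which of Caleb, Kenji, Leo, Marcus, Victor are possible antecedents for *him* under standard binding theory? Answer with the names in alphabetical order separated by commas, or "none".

*him* is a pronoun; Principle B requires it to be free in its binding domain — the clause headed by 'questioned'.
— Caleb: possessor inside the subject DP of the matrix clause; does not c-command the pronoun — Principle B does not apply; allowed.
— Kenji: subject of the clause headed by 'questioned'; c-commands the pronoun within its binding domain — blocked (Principle B).
— Leo: object of the clause headed by 'questioned'; c-commands the pronoun within its binding domain — blocked (Principle B).
— Marcus: subject of the clause headed by 'declared'; c-commands the pronoun but lies outside its binding domain — allowed.
— Victor: subject of the clause headed by 'persuaded'; c-commands the pronoun but lies outside its binding domain — allowed.

Caleb, Marcus, Victor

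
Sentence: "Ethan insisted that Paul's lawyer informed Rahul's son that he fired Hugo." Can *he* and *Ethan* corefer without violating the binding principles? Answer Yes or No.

*Ethan* is an R-expression; Principle C requires it to be free (not bound by any c-commanding expression).
— he: subject of the clause headed by 'fired'; the pronoun does not c-command the R-expression — coreference allowed.

Yes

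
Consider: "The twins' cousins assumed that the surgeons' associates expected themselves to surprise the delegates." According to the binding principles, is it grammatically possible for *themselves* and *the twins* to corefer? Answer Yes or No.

No

*themselves* is a reflexive; Principle A requires it to be bound within its binding domain — the clause headed by 'expected'.
— the twins: possessor inside the subject DP of the matrix clause; does not c-command the reflexive — cannot bind it (Principle A).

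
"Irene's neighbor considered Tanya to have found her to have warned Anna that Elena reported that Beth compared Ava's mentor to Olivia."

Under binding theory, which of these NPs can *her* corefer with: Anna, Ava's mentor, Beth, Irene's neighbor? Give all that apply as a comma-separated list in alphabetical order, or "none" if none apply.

*her* is a pronoun; Principle B requires it to be free in its binding domain — the clause headed by 'found'.
— Anna: object of the clause headed by 'warned'; is c-commanded by the pronoun; coreference would bind this R-expression — blocked (Principle C).
— Ava's mentor: object of the clause headed by 'compared'; is c-commanded by the pronoun; coreference would bind this R-expression — blocked (Principle C).
— Beth: subject of the clause headed by 'compared'; is c-commanded by the pronoun; coreference would bind this R-expression — blocked (Principle C).
— Irene's neighbor: subject of the matrix clause; c-commands the pronoun but lies outside its binding domain — allowed.

Irene's neighbor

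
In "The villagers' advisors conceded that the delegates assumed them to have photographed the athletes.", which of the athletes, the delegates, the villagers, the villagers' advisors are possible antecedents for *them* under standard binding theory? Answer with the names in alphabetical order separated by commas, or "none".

the villagers, the villagers' advisors

*them* is a pronoun; Principle B requires it to be free in its binding domain — the clause headed by 'assumed'.
— the athletes: object of the clause headed by 'photographed'; is c-commanded by the pronoun; coreference would bind this R-expression — blocked (Principle C).
— the delegates: subject of the clause headed by 'assumed'; c-commands the pronoun within its binding domain — blocked (Principle B).
— the villagers: possessor inside the subject DP of the matrix clause; does not c-command the pronoun — Principle B does not apply; allowed.
— the villagers' advisors: subject of the matrix clause; c-commands the pronoun but lies outside its binding domain — allowed.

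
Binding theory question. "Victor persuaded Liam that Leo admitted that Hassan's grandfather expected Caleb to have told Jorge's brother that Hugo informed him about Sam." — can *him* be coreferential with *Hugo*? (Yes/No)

No

*him* is a pronoun; Principle B requires it to be free in its binding domain — the clause headed by 'informed'.
— Hugo: subject of the clause headed by 'informed'; c-commands the pronoun within its binding domain — blocked (Principle B).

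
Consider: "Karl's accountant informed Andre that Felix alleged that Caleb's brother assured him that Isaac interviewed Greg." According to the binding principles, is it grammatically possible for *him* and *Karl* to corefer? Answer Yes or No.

*him* is a pronoun; Principle B requires it to be free in its binding domain — the clause headed by 'assured'.
— Karl: possessor inside the subject DP of the matrix clause; does not c-command the pronoun — Principle B does not apply; allowed.

Yes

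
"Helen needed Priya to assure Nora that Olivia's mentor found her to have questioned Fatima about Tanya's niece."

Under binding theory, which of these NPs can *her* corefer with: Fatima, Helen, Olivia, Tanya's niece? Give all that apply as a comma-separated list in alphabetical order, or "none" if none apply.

Helen, Olivia

*her* is a pronoun; Principle B requires it to be free in its binding domain — the clause headed by 'found'.
— Fatima: object of the clause headed by 'questioned'; is c-commanded by the pronoun; coreference would bind this R-expression — blocked (Principle C).
— Helen: subject of the matrix clause; c-commands the pronoun but lies outside its binding domain — allowed.
— Olivia: possessor inside the subject DP of the clause headed by 'found'; does not c-command the pronoun — Principle B does not apply; allowed.
— Tanya's niece: second object of the clause headed by 'questioned'; is c-commanded by the pronoun; coreference would bind this R-expression — blocked (Principle C).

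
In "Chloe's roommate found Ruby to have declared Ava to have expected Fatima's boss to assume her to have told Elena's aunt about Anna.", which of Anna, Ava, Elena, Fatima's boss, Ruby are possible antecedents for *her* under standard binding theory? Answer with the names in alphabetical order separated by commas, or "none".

*her* is a pronoun; Principle B requires it to be free in its binding domain — the clause headed by 'assume'.
— Anna: second object of the clause headed by 'told'; is c-commanded by the pronoun; coreference would bind this R-expression — blocked (Principle C).
— Ava: subject of the clause headed by 'expected'; c-commands the pronoun but lies outside its binding domain — allowed.
— Elena: possessor inside the object DP of the clause headed by 'told'; is c-commanded by the pronoun; coreference would bind this R-expression — blocked (Principle C).
— Fatima's boss: subject of the clause headed by 'assume'; c-commands the pronoun within its binding domain — blocked (Principle B).
— Ruby: subject of the clause headed by 'declared'; c-commands the pronoun but lies outside its binding domain — allowed.

Ava, Ruby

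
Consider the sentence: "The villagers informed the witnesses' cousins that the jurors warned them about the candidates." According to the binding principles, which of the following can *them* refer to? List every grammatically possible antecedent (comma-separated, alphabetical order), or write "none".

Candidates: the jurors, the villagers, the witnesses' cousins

the villagers, the witnesses' cousins

*them* is a pronoun; Principle B requires it to be free in its binding domain — the clause headed by 'warned'.
— the jurors: subject of the clause headed by 'warned'; c-commands the pronoun within its binding domain — blocked (Principle B).
— the villagers: subject of the matrix clause; c-commands the pronoun but lies outside its binding domain — allowed.
— the witnesses' cousins: object of the matrix clause; c-commands the pronoun but lies outside its binding domain — allowed.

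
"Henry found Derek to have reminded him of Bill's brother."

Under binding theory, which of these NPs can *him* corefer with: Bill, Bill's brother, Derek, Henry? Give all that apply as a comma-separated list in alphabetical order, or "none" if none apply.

*him* is a pronoun; Principle B requires it to be free in its binding domain — the clause headed by 'reminded'.
— Bill: possessor inside the second object DP of the clause headed by 'reminded'; is c-commanded by the pronoun; coreference would bind this R-expression — blocked (Principle C).
— Bill's brother: second object of the clause headed by 'reminded'; is c-commanded by the pronoun; coreference would bind this R-expression — blocked (Principle C).
— Derek: subject of the clause headed by 'reminded'; c-commands the pronoun within its binding domain — blocked (Principle B).
— Henry: subject of the matrix clause; c-commands the pronoun but lies outside its binding domain — allowed.

Henry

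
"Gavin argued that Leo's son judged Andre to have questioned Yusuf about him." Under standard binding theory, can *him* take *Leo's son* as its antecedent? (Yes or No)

*him* is a pronoun; Principle B requires it to be free in its binding domain — the clause headed by 'questioned'.
— Leo's son: subject of the clause headed by 'judged'; c-commands the pronoun but lies outside its binding domain — allowed.

Yes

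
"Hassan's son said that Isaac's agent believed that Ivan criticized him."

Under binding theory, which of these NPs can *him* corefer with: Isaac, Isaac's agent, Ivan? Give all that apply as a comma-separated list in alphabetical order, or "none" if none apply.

Isaac, Isaac's agent

*him* is a pronoun; Principle B requires it to be free in its binding domain — the clause headed by 'criticized'.
— Isaac: possessor inside the subject DP of the clause headed by 'believed'; does not c-command the pronoun — Principle B does not apply; allowed.
— Isaac's agent: subject of the clause headed by 'believed'; c-commands the pronoun but lies outside its binding domain — allowed.
— Ivan: subject of the clause headed by 'criticized'; c-commands the pronoun within its binding domain — blocked (Principle B).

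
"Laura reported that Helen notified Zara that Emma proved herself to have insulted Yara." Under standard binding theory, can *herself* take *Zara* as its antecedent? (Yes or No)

No

*herself* is a reflexive; Principle A requires it to be bound within its binding domain — the clause headed by 'proved'.
— Zara: object of the clause headed by 'notified'; c-commands the reflexive but lies outside its binding domain — cannot bind it (Principle A).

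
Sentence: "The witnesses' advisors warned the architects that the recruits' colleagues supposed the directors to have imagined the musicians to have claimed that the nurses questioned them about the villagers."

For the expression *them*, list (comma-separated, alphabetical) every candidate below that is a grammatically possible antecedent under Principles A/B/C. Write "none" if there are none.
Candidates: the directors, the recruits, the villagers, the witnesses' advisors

the directors, the recruits, the witnesses' advisors

*them* is a pronoun; Principle B requires it to be free in its binding domain — the clause headed by 'questioned'.
— the directors: subject of the clause headed by 'imagined'; c-commands the pronoun but lies outside its binding domain — allowed.
— the recruits: possessor inside the subject DP of the clause headed by 'supposed'; does not c-command the pronoun — Principle B does not apply; allowed.
— the villagers: second object of the clause headed by 'questioned'; is c-commanded by the pronoun; coreference would bind this R-expression — blocked (Principle C).
— the witnesses' advisors: subject of the matrix clause; c-commands the pronoun but lies outside its binding domain — allowed.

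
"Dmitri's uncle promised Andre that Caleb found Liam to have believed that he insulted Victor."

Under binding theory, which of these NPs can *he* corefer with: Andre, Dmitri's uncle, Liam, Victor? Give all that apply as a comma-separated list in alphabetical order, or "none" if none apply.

*he* is a pronoun; Principle B requires it to be free in its binding domain — the clause headed by 'insulted'.
— Andre: object of the matrix clause; c-commands the pronoun but lies outside its binding domain — allowed.
— Dmitri's uncle: subject of the matrix clause; c-commands the pronoun but lies outside its binding domain — allowed.
— Liam: subject of the clause headed by 'believed'; c-commands the pronoun but lies outside its binding domain — allowed.
— Victor: object of the clause headed by 'insulted'; is c-commanded by the pronoun; coreference would bind this R-expression — blocked (Principle C).

Andre, Dmitri's uncle, Liam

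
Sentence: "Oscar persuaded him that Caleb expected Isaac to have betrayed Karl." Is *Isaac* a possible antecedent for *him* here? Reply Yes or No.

No

*him* is a pronoun; Principle B requires it to be free in its binding domain — the matrix clause.
— Isaac: subject of the clause headed by 'betrayed'; is c-commanded by the pronoun; coreference would bind this R-expression — blocked (Principle C).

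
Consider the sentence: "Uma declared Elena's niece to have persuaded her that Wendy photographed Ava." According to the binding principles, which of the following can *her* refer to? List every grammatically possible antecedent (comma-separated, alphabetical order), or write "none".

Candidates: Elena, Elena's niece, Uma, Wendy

Elena, Uma

*her* is a pronoun; Principle B requires it to be free in its binding domain — the clause headed by 'persuaded'.
— Elena: possessor inside the subject DP of the clause headed by 'persuaded'; does not c-command the pronoun — Principle B does not apply; allowed.
— Elena's niece: subject of the clause headed by 'persuaded'; c-commands the pronoun within its binding domain — blocked (Principle B).
— Uma: subject of the matrix clause; c-commands the pronoun but lies outside its binding domain — allowed.
— Wendy: subject of the clause headed by 'photographed'; is c-commanded by the pronoun; coreference would bind this R-expression — blocked (Principle C).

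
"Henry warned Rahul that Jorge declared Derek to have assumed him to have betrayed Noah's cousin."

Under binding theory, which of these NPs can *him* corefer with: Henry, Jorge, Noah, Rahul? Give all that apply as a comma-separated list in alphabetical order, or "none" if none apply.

Henry, Jorge, Rahul

*him* is a pronoun; Principle B requires it to be free in its binding domain — the clause headed by 'assumed'.
— Henry: subject of the matrix clause; c-commands the pronoun but lies outside its binding domain — allowed.
— Jorge: subject of the clause headed by 'declared'; c-commands the pronoun but lies outside its binding domain — allowed.
— Noah: possessor inside the object DP of the clause headed by 'betrayed'; is c-commanded by the pronoun; coreference would bind this R-expression — blocked (Principle C).
— Rahul: object of the matrix clause; c-commands the pronoun but lies outside its binding domain — allowed.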